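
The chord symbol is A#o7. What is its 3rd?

C#

A#o7 is built on A#; its 3rd is a minor 3rd above the root.
A third above A uses the letter C, and the minor 3rd above A# is C#.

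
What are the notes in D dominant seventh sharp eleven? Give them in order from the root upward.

D dominant seventh sharp eleven is a dominant seventh sharp eleven built on D.
- root: D
- major 3rd: F♯
- perfect 5th: A
- minor 7th: C
- augmented 11th: G♯

D  F♯  A  C  G♯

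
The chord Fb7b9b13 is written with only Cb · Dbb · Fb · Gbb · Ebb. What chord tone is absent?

Fb7b9b13 = Fb, Ab, Cb, Ebb, Gbb, Dbb. The voicing lacks the 3rd (major 3rd), Ab.

Ab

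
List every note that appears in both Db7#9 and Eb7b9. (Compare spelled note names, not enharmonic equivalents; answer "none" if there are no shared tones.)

Db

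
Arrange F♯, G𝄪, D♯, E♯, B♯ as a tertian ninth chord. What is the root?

E♯

Stacking in thirds gives E♯ – G𝄪 – B♯ – D♯ – F♯, so E♯ is the root — E♯ dominant seventh flat nine.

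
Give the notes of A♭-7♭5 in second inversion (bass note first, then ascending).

A♭-7♭5 = Ab–Cb–Ebb–Gb; second inversion → fifth (Ebb) lowest.

Ebb – Gb – Ab – Cb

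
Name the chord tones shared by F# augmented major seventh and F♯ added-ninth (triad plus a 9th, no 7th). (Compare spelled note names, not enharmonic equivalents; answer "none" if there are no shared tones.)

F-sharp A-sharp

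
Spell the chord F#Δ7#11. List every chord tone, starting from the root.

F# A# C# E# B#

F#Δ7#11 is a major seventh sharp eleven built on F#.
F# — root
A# — major 3rd
C# — perfect 5th
E# — major 7th
B# — augmented 11th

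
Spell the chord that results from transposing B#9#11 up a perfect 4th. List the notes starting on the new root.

Transposed root: B# → E# (perfect 4th up). So we spell E# dominant ninth sharp eleven:
root → E#
3rd (major 3rd) → G##
5th (perfect 5th) → B#
7th (minor 7th) → D#
9th (major 9th) → F##
11th (augmented 11th) → A##

E# – G## – B# – D# – F## – A##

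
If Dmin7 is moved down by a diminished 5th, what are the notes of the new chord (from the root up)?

Transposed root: D → G# (diminished 5th down). So we spell G# minor seventh:
Root: G#
Minor 3rd (3rd): B
Perfect 5th (5th): D#
Minor 7th (7th): F#

G#, B, D#, F#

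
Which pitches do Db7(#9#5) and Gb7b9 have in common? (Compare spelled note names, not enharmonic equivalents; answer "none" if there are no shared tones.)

Db

Db7(#9#5): Db F A Cb E
Gb7b9: Gb Bb Db Fb Abb
Common to both → Db.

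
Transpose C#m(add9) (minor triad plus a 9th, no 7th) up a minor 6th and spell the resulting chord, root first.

A minor 6th up from C♯ is A, so the new chord is A minor added-ninth.
A — root
C — minor 3rd
E — perfect 5th
B — major 9th

A, C, E, B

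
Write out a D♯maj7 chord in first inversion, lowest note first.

In root position, D♯maj7 is D#–F##–A#–C##.
First inversion puts the third (F##) in the bass.

F##, A#, C##, D#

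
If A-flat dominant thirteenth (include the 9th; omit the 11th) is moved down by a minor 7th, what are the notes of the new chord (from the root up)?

B-flat, D, F, A-flat, C, G

A minor 7th down from A-flat is B-flat, so the new chord is B-flat dominant thirteenth.
- root: B-flat
- major 3rd: D
- perfect 5th: F
- minor 7th: A-flat
- major 9th: C
- major 13th: G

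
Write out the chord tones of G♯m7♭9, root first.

G#, B, D#, F#, A

G♯m7♭9 is a minor seventh flat nine built on G#.
Root: G#
Minor 3rd (3rd): B
Perfect 5th (5th): D#
Minor 7th (7th): F#
Minor 9th (9th): A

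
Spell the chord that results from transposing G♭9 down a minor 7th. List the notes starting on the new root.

Ab, C, Eb, Gb, Bb

A minor 7th down from Gb is Ab, so the new chord is Ab dominant ninth.
- root: Ab
- major 3rd: C
- perfect 5th: Eb
- minor 7th: Gb
- major 9th: Bb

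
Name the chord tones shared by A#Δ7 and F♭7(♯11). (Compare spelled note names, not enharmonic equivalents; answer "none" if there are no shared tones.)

A#Δ7 = A♯, C𝄪, E♯, G𝄪.
F♭7(♯11) = F♭, A♭, C♭, E𝄫, B♭.
Shared: none.

none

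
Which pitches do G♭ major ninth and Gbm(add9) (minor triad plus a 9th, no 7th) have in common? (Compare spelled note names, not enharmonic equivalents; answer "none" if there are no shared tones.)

Gb – Db – Ab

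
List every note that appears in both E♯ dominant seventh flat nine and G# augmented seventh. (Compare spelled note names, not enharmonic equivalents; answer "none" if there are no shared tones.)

B-sharp, F-sharp

E♯ dominant seventh flat nine: E-sharp G-double-sharp B-sharp D-sharp F-sharp
G# augmented seventh: G-sharp B-sharp D-double-sharp F-sharp
Common to both → B-sharp, F-sharp.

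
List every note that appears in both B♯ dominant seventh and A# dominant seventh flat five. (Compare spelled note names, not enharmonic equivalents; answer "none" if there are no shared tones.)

A#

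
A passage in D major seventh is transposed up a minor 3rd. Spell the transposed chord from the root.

D up a minor 3rd → F. New chord: F major seventh.
root → F
3rd (major 3rd) → A
5th (perfect 5th) → C
7th (major 7th) → E

F – A – C – E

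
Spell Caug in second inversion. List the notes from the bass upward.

Caug = C–E–G♯; second inversion → fifth (G♯) lowest.

G♯, C, E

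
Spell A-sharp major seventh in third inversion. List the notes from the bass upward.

G-double-sharp, A-sharp, C-double-sharp, E-sharp

In root position, A-sharp major seventh is A-sharp–C-double-sharp–E-sharp–G-double-sharp.
Third inversion puts the seventh (G-double-sharp) in the bass.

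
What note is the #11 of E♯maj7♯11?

A##

Root of E♯maj7♯11 = E#. The 11th is an augmented 11th: E# up an augmented 11th → A##.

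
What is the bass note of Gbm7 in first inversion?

Bbb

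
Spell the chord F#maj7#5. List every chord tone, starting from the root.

F#maj7#5: augmented major seventh on F#.
- root: F#
- major 3rd: A#
- augmented 5th: C##
- major 7th: E#

F#  A#  C##  E#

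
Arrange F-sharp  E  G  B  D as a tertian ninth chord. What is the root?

E

Arranged so that each adjacent pair is a third by letter name: E – G – B – D – F-sharp.
The bottom of that stack, E, is the root (this is E minor ninth).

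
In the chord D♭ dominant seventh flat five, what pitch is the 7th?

Root of D♭ dominant seventh flat five = Db. The 7th is a minor 7th: Db up a minor 7th → Cb.

Cb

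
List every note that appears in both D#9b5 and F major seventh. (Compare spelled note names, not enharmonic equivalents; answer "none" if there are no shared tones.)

A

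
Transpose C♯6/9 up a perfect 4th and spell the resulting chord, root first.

F#  A#  C#  D#  G#

Transposed root: C# → F# (perfect 4th up). So we spell F# six-nine:
F# — root
A# — major 3rd
C# — perfect 5th
D# — major 6th
G# — major 9th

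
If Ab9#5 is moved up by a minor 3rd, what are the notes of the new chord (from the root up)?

A minor 3rd up from Ab is Cb, so the new chord is Cb dominant ninth sharp five.
- root: Cb
- major 3rd: Eb
- augmented 5th: G
- minor 7th: Bbb
- major 9th: Db

Cb, Eb, G, Bbb, Db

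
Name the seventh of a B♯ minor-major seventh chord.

A-double-sharp

Root of B♯ minor-major seventh = B-sharp. The 7th is a major 7th: B-sharp up a major 7th → A-double-sharp.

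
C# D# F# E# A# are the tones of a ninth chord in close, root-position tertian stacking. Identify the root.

D#

Stacking in thirds gives D# – F# – A# – C# – E#, so D# is the root — D# minor ninth.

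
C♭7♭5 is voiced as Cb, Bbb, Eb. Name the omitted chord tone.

Gbb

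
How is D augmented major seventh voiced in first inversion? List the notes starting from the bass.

F#, A#, C#, D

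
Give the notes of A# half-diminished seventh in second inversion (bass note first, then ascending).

E G-sharp A-sharp C-sharp

A# half-diminished seventh = A-sharp–C-sharp–E–G-sharp; second inversion → fifth (E) lowest.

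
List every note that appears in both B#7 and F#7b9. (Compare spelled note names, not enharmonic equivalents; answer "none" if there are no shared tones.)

B#7 = B#, D##, F##, A#.
F#7b9 = F#, A#, C#, E, G.
Shared: A#.

A#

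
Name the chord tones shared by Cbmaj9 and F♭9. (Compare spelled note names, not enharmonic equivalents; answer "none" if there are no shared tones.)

Cbmaj9: C♭ E♭ G♭ B♭ D♭
F♭9: F♭ A♭ C♭ E𝄫 G♭
Common to both → C♭, G♭.

C♭ G♭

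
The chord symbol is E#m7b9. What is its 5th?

B#

Root of E#m7b9 = E#. The 5th is a perfect 5th: E# up a perfect 5th → B#.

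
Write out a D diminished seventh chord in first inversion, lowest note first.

F – Ab – Cb – D

In root position, D diminished seventh is D–F–Ab–Cb.
First inversion puts the third (F) in the bass.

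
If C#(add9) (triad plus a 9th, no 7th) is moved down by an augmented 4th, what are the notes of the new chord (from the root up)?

C# down an augmented 4th → G. New chord: G added-ninth.
root → G
3rd (major 3rd) → B
5th (perfect 5th) → D
9th (major 9th) → A

G  B  D  A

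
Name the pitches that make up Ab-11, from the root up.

Ab Cb Eb Gb Bb Db

Ab-11 is a minor eleventh built on Ab.
- root: Ab
- minor 3rd: Cb
- perfect 5th: Eb
- minor 7th: Gb
- major 9th: Bb
- perfect 11th: Db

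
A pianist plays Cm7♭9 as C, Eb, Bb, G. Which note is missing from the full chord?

The full Cm7♭9 chord is C, Eb, G, Bb, Db.
Comparing with the voicing, the minor 9th (9th) — Db — is absent.

Db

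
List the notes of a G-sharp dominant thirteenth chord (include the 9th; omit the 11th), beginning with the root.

G-sharp, B-sharp, D-sharp, F-sharp, A-sharp, E-sharp

Root G-sharp, quality dominant thirteenth:
G-sharp — root
B-sharp — major 3rd
D-sharp — perfect 5th
F-sharp — minor 7th
A-sharp — major 9th
E-sharp — major 13th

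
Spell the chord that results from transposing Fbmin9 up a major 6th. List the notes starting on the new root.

Db, Fb, Ab, Cb, Eb

A major 6th up from Fb is Db, so the new chord is Db minor ninth.
Root: Db
Minor 3rd (3rd): Fb
Perfect 5th (5th): Ab
Minor 7th (7th): Cb
Major 9th (9th): Eb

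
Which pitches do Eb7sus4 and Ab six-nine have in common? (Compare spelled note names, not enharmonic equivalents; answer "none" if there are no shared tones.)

Eb – Ab – Bb

Eb7sus4 = Eb, Ab, Bb, Db.
Ab six-nine = Ab, C, Eb, F, Bb.
Shared: Eb, Ab, Bb.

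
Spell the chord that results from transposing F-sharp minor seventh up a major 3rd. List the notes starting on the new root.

A#  C#  E#  G#

A major 3rd up from F# is A#, so the new chord is A# minor seventh.
A# — root
C# — minor 3rd
E# — perfect 5th
G# — minor 7th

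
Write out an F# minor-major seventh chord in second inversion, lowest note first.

C-sharp E-sharp F-sharp A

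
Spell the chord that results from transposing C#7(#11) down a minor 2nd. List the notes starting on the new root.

A minor 2nd down from C♯ is B♯, so the new chord is B♯ dominant seventh sharp eleven.
root → B♯
3rd (major 3rd) → D𝄪
5th (perfect 5th) → F𝄪
7th (minor 7th) → A♯
11th (augmented 11th) → E𝄪

B♯ D𝄪 F𝄪 A♯ E𝄪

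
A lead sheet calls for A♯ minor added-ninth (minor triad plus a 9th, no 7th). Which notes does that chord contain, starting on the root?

A#  C#  E#  B#

A♯ minor added-ninth: minor added-ninth on A#.
A# — root
C# — minor 3rd
E# — perfect 5th
B# — major 9th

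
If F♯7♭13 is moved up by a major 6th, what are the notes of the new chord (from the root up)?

A major 6th up from F♯ is D♯, so the new chord is D♯ dominant seventh flat thirteen.
root → D♯
3rd (major 3rd) → F𝄪
5th (perfect 5th) → A♯
7th (minor 7th) → C♯
13th (minor 13th) → B

D♯, F𝄪, A♯, C♯, B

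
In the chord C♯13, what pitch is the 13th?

A♯

C♯13 is built on C♯; its 13th is a major 13th above the root.
A sixth above C uses the letter A, and the major 13th above C♯ is A♯.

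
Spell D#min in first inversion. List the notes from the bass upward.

F# – A# – D#

In root position, D#min is D#–F#–A#.
First inversion puts the third (F#) in the bass.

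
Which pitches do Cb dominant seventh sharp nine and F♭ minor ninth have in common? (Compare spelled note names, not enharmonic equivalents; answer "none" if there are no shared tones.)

C-flat G-flat

Cb dominant seventh sharp nine: C-flat E-flat G-flat B-double-flat D
F♭ minor ninth: F-flat A-double-flat C-flat E-double-flat G-flat
Common to both → C-flat, G-flat.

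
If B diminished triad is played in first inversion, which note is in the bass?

B diminished triad = B–D–F. First inversion → third in the bass = D.

D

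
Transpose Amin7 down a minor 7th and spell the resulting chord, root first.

Transposed root: A → B (minor 7th down). So we spell B minor seventh:
Root: B
Minor 3rd (3rd): D
Perfect 5th (5th): F#
Minor 7th (7th): A

B, D, F#, A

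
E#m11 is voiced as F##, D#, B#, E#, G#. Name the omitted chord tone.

E#m11 = E#, G#, B#, D#, F##, A#. The voicing lacks the 11th (perfect 11th), A#.

A#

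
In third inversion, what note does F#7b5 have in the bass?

E

F#7b5 in root position is F#–A#–C–E.
Third inversion places the seventh in the bass, which is E.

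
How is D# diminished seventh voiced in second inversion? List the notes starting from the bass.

A – C – D# – F#

In root position, D# diminished seventh is D#–F#–A–C.
Second inversion puts the fifth (A) in the bass.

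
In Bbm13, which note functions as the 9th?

Bbm13 is built on Bb; its 9th is a major 9th above the root.
A second above B uses the letter C, and the major 9th above Bb is C.

C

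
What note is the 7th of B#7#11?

A#

B#7#11 is built on B#; its 7th is a minor 7th above the root.
A seventh above B uses the letter A, and the minor 7th above B# is A#.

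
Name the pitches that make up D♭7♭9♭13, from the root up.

Db, F, Ab, Cb, Ebb, Bbb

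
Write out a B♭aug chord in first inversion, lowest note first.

D, F♯, B♭

B♭aug = B♭–D–F♯; first inversion → third (D) lowest.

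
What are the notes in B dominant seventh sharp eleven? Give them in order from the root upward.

B dominant seventh sharp eleven is a dominant seventh sharp eleven built on B.
root → B
3rd (major 3rd) → D-sharp
5th (perfect 5th) → F-sharp
7th (minor 7th) → A
11th (augmented 11th) → E-sharp

B – D-sharp – F-sharp – A – E-sharp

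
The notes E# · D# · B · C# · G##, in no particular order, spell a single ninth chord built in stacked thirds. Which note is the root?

C#

Arranged so that each adjacent pair is a third by letter name: C# – E# – G## – B – D#.
The bottom of that stack, C#, is the root (this is C# dominant ninth sharp five).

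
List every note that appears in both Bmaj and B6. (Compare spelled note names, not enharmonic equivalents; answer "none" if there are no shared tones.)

Bmaj = B, D#, F#.
B6 = B, D#, F#, G#.
Shared: B, D#, F#.

B – D# – F#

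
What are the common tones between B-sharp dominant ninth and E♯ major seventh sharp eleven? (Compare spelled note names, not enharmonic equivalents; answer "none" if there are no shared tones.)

B-sharp, D-double-sharp

B-sharp dominant ninth = B-sharp, D-double-sharp, F-double-sharp, A-sharp, C-double-sharp.
E♯ major seventh sharp eleven = E-sharp, G-double-sharp, B-sharp, D-double-sharp, A-double-sharp.
Shared: B-sharp, D-double-sharp.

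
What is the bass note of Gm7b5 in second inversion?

Db

Gm7b5 in root position is G–Bb–Db–F.
Second inversion places the fifth in the bass, which is Db.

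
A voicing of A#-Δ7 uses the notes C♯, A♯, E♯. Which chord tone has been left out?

The full A#-Δ7 chord is A♯, C♯, E♯, G𝄪.
Comparing with the voicing, the major 7th (7th) — G𝄪 — is absent.

G𝄪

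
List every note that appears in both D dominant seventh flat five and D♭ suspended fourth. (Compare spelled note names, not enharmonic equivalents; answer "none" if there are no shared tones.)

D dominant seventh flat five = D, F-sharp, A-flat, C.
D♭ suspended fourth = D-flat, G-flat, A-flat.
Shared: A-flat.

A-flat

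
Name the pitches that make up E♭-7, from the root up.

E♭ – G♭ – B♭ – D♭

E♭-7: minor seventh on E♭.
- root: E♭
- minor 3rd: G♭
- perfect 5th: B♭
- minor 7th: D♭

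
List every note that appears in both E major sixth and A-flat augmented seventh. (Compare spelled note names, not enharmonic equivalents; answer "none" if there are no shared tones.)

E major sixth: E G-sharp B C-sharp
A-flat augmented seventh: A-flat C E G-flat
Common to both → E.

E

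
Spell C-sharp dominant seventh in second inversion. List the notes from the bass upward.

G-sharp – B – C-sharp – E-sharp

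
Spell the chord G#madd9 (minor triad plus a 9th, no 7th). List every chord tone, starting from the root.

Root G♯, quality minor added-ninth:
- root: G♯
- minor 3rd: B
- perfect 5th: D♯
- major 9th: A♯

G♯ – B – D♯ – A♯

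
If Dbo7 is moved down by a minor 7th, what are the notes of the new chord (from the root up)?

Transposed root: Db → Eb (minor 7th down). So we spell Eb diminished seventh:
- root: Eb
- minor 3rd: Gb
- diminished 5th: Bbb
- diminished 7th: Dbb

Eb  Gb  Bbb  Dbb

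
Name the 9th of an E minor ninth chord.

E minor ninth is built on E; its 9th is a major 9th above the root.
A second above E uses the letter F, and the major 9th above E is F-sharp.

F-sharp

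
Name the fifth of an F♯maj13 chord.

Root of F♯maj13 = F♯. The 5th is a perfect 5th: F♯ up a perfect 5th → C♯.

C♯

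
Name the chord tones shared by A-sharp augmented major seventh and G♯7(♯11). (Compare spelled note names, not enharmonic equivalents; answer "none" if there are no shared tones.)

C##

A-sharp augmented major seventh = A#, C##, E##, G##.
G♯7(♯11) = G#, B#, D#, F#, C##.
Shared: C##.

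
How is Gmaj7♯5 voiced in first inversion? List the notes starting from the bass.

B D♯ F♯ G

In root position, Gmaj7♯5 is G–B–D♯–F♯.
First inversion puts the third (B) in the bass.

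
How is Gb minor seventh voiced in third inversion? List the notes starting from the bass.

Gb minor seventh = G♭–B𝄫–D♭–F♭; third inversion → seventh (F♭) lowest.

F♭, G♭, B𝄫, D♭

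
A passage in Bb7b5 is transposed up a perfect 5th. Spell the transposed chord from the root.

A perfect 5th up from B♭ is F, so the new chord is F dominant seventh flat five.
root → F
3rd (major 3rd) → A
5th (diminished 5th) → C♭
7th (minor 7th) → E♭

F  A  C♭  E♭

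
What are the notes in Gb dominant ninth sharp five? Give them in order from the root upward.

G-flat – B-flat – D – F-flat – A-flat

Gb dominant ninth sharp five: dominant ninth sharp five on G-flat.
Root: G-flat
Major 3rd (3rd): B-flat
Augmented 5th (5th): D
Minor 7th (7th): F-flat
Major 9th (9th): A-flat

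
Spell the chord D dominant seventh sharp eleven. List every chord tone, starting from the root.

Root D, quality dominant seventh sharp eleven:
D — root
F-sharp — major 3rd
A — perfect 5th
C — minor 7th
G-sharp — augmented 11th

D, F-sharp, A, C, G-sharp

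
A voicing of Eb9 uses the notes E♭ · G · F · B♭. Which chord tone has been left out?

D♭

Eb9 = E♭, G, B♭, D♭, F. The voicing lacks the 7th (minor 7th), D♭.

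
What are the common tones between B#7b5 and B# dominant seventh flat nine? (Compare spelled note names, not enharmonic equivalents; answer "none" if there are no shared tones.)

B#7b5: B# D## F# A#
B# dominant seventh flat nine: B# D## F## A# C#
Common to both → B#, D##, A#.

B# – D## – A#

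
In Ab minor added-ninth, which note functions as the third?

Root of Ab minor added-ninth = Ab. The 3rd is a minor 3rd: Ab up a minor 3rd → Cb.

Cb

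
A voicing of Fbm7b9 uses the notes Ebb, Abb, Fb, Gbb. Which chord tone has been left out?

The full Fbm7b9 chord is Fb, Abb, Cb, Ebb, Gbb.
Comparing with the voicing, the perfect 5th (5th) — Cb — is absent.

Cb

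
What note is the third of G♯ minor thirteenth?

Root of G♯ minor thirteenth = G-sharp. The 3rd is a minor 3rd: G-sharp up a minor 3rd → B.

B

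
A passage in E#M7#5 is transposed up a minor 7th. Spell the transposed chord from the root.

D# F## A## C##

A minor 7th up from E# is D#, so the new chord is D# augmented major seventh.
- root: D#
- major 3rd: F##
- augmented 5th: A##
- major 7th: C##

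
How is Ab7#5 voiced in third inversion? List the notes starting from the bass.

Gb  Ab  C  E

In root position, Ab7#5 is Ab–C–E–Gb.
Third inversion puts the seventh (Gb) in the bass.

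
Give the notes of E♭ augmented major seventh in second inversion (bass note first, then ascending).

In root position, E♭ augmented major seventh is E-flat–G–B–D.
Second inversion puts the fifth (B) in the bass.

B, D, E-flat, G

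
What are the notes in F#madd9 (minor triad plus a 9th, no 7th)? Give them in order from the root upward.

F#madd9 is a minor added-ninth built on F♯.
- root: F♯
- minor 3rd: A
- perfect 5th: C♯
- major 9th: G♯

F♯, A, C♯, G♯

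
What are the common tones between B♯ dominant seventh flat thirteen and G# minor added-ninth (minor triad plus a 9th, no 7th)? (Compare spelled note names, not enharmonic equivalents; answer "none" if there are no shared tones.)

A-sharp G-sharp

B♯ dominant seventh flat thirteen: B-sharp D-double-sharp F-double-sharp A-sharp G-sharp
G# minor added-ninth: G-sharp B D-sharp A-sharp
Common to both → A-sharp, G-sharp.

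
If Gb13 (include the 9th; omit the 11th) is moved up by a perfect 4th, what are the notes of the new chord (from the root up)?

Gb up a perfect 4th → Cb. New chord: Cb dominant thirteenth.
- root: Cb
- major 3rd: Eb
- perfect 5th: Gb
- minor 7th: Bbb
- major 9th: Db
- major 13th: Ab

Cb – Eb – Gb – Bbb – Db – Ab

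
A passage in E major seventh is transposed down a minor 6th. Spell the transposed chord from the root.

G-sharp, B-sharp, D-sharp, F-double-sharp

Transposed root: E → G-sharp (minor 6th down). So we spell G-sharp major seventh:
root → G-sharp
3rd (major 3rd) → B-sharp
5th (perfect 5th) → D-sharp
7th (major 7th) → F-double-sharp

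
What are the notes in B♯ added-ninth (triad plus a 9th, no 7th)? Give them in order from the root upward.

B-sharp, D-double-sharp, F-double-sharp, C-double-sharp

Root B-sharp, quality added-ninth:
- root: B-sharp
- major 3rd: D-double-sharp
- perfect 5th: F-double-sharp
- major 9th: C-double-sharp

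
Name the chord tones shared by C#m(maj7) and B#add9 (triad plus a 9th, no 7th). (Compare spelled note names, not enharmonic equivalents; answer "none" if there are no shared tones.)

B♯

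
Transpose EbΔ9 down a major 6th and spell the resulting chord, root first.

Gb Bb Db F Ab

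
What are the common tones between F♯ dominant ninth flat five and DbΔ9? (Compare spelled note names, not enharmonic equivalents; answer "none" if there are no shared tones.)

F♯ dominant ninth flat five: F♯ A♯ C E G♯
DbΔ9: D♭ F A♭ C E♭
Common to both → C.

C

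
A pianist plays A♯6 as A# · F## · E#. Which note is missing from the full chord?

The full A♯6 chord is A#, C##, E#, F##.
Comparing with the voicing, the major 3rd (3rd) — C## — is absent.

C##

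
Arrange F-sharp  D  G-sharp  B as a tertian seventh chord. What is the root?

Arranged so that each adjacent pair is a third by letter name: G-sharp – B – D – F-sharp.
The bottom of that stack, G-sharp, is the root (this is G-sharp half-diminished seventh).

G-sharp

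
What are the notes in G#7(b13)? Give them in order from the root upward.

G#7(b13) is a dominant seventh flat thirteen built on G#.
Root: G#
Major 3rd (3rd): B#
Perfect 5th (5th): D#
Minor 7th (7th): F#
Minor 13th (13th): E

G# – B# – D# – F# – E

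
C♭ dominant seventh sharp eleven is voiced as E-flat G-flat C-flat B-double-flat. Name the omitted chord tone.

F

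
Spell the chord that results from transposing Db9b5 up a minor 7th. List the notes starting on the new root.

Db up a minor 7th → Cb. New chord: Cb dominant ninth flat five.
root → Cb
3rd (major 3rd) → Eb
5th (diminished 5th) → Gbb
7th (minor 7th) → Bbb
9th (major 9th) → Db

Cb Eb Gbb Bbb Db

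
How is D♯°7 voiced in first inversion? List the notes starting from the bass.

F# – A – C – D#

D♯°7 = D#–F#–A–C; first inversion → third (F#) lowest.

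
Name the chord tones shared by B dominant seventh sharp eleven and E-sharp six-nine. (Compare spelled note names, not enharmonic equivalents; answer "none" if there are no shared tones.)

B dominant seventh sharp eleven = B, D-sharp, F-sharp, A, E-sharp.
E-sharp six-nine = E-sharp, G-double-sharp, B-sharp, C-double-sharp, F-double-sharp.
Shared: E-sharp.

E-sharp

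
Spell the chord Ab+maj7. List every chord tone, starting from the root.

Ab+maj7 is an augmented major seventh built on Ab.
- root: Ab
- major 3rd: C
- augmented 5th: E
- major 7th: G

Ab  C  E  G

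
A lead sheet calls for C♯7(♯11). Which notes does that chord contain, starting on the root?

Root C#, quality dominant seventh sharp eleven:
- root: C#
- major 3rd: E#
- perfect 5th: G#
- minor 7th: B
- augmented 11th: F##

C# – E# – G# – B – F##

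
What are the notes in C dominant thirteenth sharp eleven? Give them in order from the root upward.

Root C, quality dominant thirteenth sharp eleven:
C — root
E — major 3rd
G — perfect 5th
B-flat — minor 7th
D — major 9th
F-sharp — augmented 11th
A — major 13th

C  E  G  B-flat  D  F-sharp  A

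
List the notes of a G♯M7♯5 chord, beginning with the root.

G♯M7♯5: augmented major seventh on G#.
Root: G#
Major 3rd (3rd): B#
Augmented 5th (5th): D##
Major 7th (7th): F##

G#, B#, D##, F##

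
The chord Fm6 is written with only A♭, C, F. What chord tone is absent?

D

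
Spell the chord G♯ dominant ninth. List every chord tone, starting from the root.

G# – B# – D# – F# – A#

Root G#, quality dominant ninth:
G# — root
B# — major 3rd
D# — perfect 5th
F# — minor 7th
A# — major 9th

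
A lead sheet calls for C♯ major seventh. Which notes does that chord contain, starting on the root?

C#  E#  G#  B#

Root C#, quality major seventh:
root → C#
3rd (major 3rd) → E#
5th (perfect 5th) → G#
7th (major 7th) → B#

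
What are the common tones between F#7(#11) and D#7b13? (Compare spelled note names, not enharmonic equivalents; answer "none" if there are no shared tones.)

F#7(#11) = F#, A#, C#, E, B#.
D#7b13 = D#, F##, A#, C#, B.
Shared: A#, C#.

A#  C#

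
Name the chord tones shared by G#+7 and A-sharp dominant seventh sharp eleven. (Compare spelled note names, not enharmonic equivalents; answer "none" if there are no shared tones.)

G#+7 = G♯, B♯, D𝄪, F♯.
A-sharp dominant seventh sharp eleven = A♯, C𝄪, E♯, G♯, D𝄪.
Shared: G♯, D𝄪.

G♯ D𝄪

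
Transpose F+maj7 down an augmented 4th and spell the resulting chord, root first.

Transposed root: F → Cb (augmented 4th down). So we spell Cb augmented major seventh:
root → Cb
3rd (major 3rd) → Eb
5th (augmented 5th) → G
7th (major 7th) → Bb

Cb – Eb – G – Bb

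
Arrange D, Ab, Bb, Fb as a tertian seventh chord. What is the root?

Bb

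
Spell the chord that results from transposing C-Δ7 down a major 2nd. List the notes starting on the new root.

Bb – Db – F – A

Transposed root: C → Bb (major 2nd down). So we spell Bb minor-major seventh:
root → Bb
3rd (minor 3rd) → Db
5th (perfect 5th) → F
7th (major 7th) → A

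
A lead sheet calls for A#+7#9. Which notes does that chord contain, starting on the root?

A# – C## – E## – G# – B##

A#+7#9 is a dominant seventh sharp nine sharp five built on A#.
Root: A#
Major 3rd (3rd): C##
Augmented 5th (5th): E##
Minor 7th (7th): G#
Augmented 9th (9th): B##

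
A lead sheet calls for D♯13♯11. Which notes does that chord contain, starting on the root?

D#, F##, A#, C#, E#, G##, B#

Root D#, quality dominant thirteenth sharp eleven:
Root: D#
Major 3rd (3rd): F##
Perfect 5th (5th): A#
Minor 7th (7th): C#
Major 9th (9th): E#
Augmented 11th (11th): G##
Major 13th (13th): B#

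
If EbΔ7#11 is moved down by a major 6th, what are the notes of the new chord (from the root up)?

Eb down a major 6th → Gb. New chord: Gb major seventh sharp eleven.
- root: Gb
- major 3rd: Bb
- perfect 5th: Db
- major 7th: F
- augmented 11th: C

Gb, Bb, Db, F, C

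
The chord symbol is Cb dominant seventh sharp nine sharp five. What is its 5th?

G

Cb dominant seventh sharp nine sharp five is built on Cb; its 5th is an augmented 5th above the root.
A fifth above C uses the letter G, and the augmented 5th above Cb is G.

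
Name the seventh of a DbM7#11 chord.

DbM7#11 is built on Db; its 7th is a major 7th above the root.
A seventh above D uses the letter C, and the major 7th above Db is C.

C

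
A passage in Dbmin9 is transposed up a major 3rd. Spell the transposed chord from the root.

F  Ab  C  Eb  G

Transposed root: Db → F (major 3rd up). So we spell F minor ninth:
Root: F
Minor 3rd (3rd): Ab
Perfect 5th (5th): C
Minor 7th (7th): Eb
Major 9th (9th): G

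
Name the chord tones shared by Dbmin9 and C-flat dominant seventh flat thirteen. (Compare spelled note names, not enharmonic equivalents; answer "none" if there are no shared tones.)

Dbmin9: D♭ F♭ A♭ C♭ E♭
C-flat dominant seventh flat thirteen: C♭ E♭ G♭ B𝄫 A𝄫
Common to both → C♭, E♭.

C♭, E♭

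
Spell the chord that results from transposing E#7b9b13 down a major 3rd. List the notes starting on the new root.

E♯ down a major 3rd → C♯. New chord: C♯ dominant seventh flat nine flat thirteen.
- root: C♯
- major 3rd: E♯
- perfect 5th: G♯
- minor 7th: B
- minor 9th: D
- minor 13th: A

C♯ – E♯ – G♯ – B – D – A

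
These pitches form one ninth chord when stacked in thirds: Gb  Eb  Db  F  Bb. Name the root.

Eb

Stacking in thirds gives Eb – Gb – Bb – Db – F, so Eb is the root — Eb minor ninth.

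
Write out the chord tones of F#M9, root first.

F#M9: major ninth on F#.
F# — root
A# — major 3rd
C# — perfect 5th
E# — major 7th
G# — major 9th

F#  A#  C#  E#  G#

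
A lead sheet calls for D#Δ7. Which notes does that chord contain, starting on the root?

D#, F##, A#, C##

D#Δ7: major seventh on D#.
- root: D#
- major 3rd: F##
- perfect 5th: A#
- major 7th: C##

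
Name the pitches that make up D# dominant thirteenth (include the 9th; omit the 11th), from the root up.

D-sharp F-double-sharp A-sharp C-sharp E-sharp B-sharp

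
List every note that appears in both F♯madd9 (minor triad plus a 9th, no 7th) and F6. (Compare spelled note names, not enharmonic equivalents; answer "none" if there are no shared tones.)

F♯madd9 = F#, A, C#, G#.
F6 = F, A, C, D.
Shared: A.

A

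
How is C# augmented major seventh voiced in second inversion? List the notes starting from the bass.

G-double-sharp B-sharp C-sharp E-sharp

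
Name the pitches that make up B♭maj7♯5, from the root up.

B♭maj7♯5 is an augmented major seventh built on B♭.
B♭ — root
D — major 3rd
F♯ — augmented 5th
A — major 7th

B♭ – D – F♯ – A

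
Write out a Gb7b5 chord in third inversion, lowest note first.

F♭ – G♭ – B♭ – D𝄫

Gb7b5 = G♭–B♭–D𝄫–F♭; third inversion → seventh (F♭) lowest.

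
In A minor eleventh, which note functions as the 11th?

Root of A minor eleventh = A. The 11th is a perfect 11th: A up a perfect 11th → D.

D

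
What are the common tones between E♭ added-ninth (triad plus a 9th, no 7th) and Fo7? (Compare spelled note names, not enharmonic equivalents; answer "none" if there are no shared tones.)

E♭ added-ninth = Eb, G, Bb, F.
Fo7 = F, Ab, Cb, Ebb.
Shared: F.

F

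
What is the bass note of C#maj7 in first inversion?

C#maj7 in root position is C#–E#–G#–B#.
First inversion places the third in the bass, which is E#.

E#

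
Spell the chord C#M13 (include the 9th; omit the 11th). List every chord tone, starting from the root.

C♯  E♯  G♯  B♯  D♯  A♯

Root C♯, quality major thirteenth:
Root: C♯
Major 3rd (3rd): E♯
Perfect 5th (5th): G♯
Major 7th (7th): B♯
Major 9th (9th): D♯
Major 13th (13th): A♯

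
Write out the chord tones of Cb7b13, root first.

Cb7b13: dominant seventh flat thirteen on C♭.
- root: C♭
- major 3rd: E♭
- perfect 5th: G♭
- minor 7th: B𝄫
- minor 13th: A𝄫

C♭ E♭ G♭ B𝄫 A𝄫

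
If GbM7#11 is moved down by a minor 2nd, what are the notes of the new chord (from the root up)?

Gb down a minor 2nd → F. New chord: F major seventh sharp eleven.
Root: F
Major 3rd (3rd): A
Perfect 5th (5th): C
Major 7th (7th): E
Augmented 11th (11th): B

F  A  C  E  B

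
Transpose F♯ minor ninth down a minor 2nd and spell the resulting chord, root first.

F# down a minor 2nd → E#. New chord: E# minor ninth.
Root: E#
Minor 3rd (3rd): G#
Perfect 5th (5th): B#
Minor 7th (7th): D#
Major 9th (9th): F##

E# G# B# D# F##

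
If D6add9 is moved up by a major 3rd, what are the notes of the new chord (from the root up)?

D up a major 3rd → F#. New chord: F# six-nine.
F# — root
A# — major 3rd
C# — perfect 5th
D# — major 6th
G# — major 9th

F#, A#, C#, D#, G#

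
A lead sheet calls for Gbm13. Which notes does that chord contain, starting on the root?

Gb, Bbb, Db, Fb, Ab, Cb, Eb

Root Gb, quality minor thirteenth:
root → Gb
3rd (minor 3rd) → Bbb
5th (perfect 5th) → Db
7th (minor 7th) → Fb
9th (major 9th) → Ab
11th (perfect 11th) → Cb
13th (major 13th) → Eb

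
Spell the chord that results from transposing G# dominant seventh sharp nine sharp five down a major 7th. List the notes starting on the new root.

A – C-sharp – E-sharp – G – B-sharp

G-sharp down a major 7th → A. New chord: A dominant seventh sharp nine sharp five.
- root: A
- major 3rd: C-sharp
- augmented 5th: E-sharp
- minor 7th: G
- augmented 9th: B-sharp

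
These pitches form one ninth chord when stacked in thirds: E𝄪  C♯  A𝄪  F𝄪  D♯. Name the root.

D♯

Arranged so that each adjacent pair is a third by letter name: D♯ – F𝄪 – A𝄪 – C♯ – E𝄪.
The bottom of that stack, D♯, is the root (this is D♯ dominant seventh sharp nine sharp five).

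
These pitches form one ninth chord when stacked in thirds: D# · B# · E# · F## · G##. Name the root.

Stacking in thirds gives E# – G## – B# – D# – F##, so E# is the root — E# dominant ninth.

E#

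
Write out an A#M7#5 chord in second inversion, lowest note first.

E##  G##  A#  C##

In root position, A#M7#5 is A#–C##–E##–G##.
Second inversion puts the fifth (E##) in the bass.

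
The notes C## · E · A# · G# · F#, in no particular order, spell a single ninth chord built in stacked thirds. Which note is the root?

F#

Arranged so that each adjacent pair is a third by letter name: F# – A# – C## – E – G#.
The bottom of that stack, F#, is the root (this is F# dominant ninth sharp five).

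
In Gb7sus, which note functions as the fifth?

Db

Root of Gb7sus = Gb. The 5th is a perfect 5th: Gb up a perfect 5th → Db.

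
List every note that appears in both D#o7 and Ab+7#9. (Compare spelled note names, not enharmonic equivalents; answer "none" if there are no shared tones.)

D#o7 = D#, F#, A, C.
Ab+7#9 = Ab, C, E, Gb, B.
Shared: C.

C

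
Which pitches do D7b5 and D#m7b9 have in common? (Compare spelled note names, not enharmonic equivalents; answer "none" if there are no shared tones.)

D7b5 = D, F#, Ab, C.
D#m7b9 = D#, F#, A#, C#, E.
Shared: F#.

F#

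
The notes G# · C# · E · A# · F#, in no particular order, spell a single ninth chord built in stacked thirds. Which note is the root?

Stacking in thirds gives F# – A# – C# – E – G#, so F# is the root — F# dominant ninth.

F#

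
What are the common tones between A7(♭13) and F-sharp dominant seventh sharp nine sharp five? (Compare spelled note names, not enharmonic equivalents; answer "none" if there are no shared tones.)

A7(♭13) = A, C♯, E, G, F.
F-sharp dominant seventh sharp nine sharp five = F♯, A♯, C𝄪, E, G𝄪.
Shared: E.

E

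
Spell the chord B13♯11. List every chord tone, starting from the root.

Root B, quality dominant thirteenth sharp eleven:
B — root
D# — major 3rd
F# — perfect 5th
A — minor 7th
C# — major 9th
E# — augmented 11th
G# — major 13th

B, D#, F#, A, C#, E#, G#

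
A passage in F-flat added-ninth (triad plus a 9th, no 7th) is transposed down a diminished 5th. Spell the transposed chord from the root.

B-flat  D  F  C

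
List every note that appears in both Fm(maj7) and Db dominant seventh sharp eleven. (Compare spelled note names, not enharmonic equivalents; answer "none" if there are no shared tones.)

F, Ab

Fm(maj7): F Ab C E
Db dominant seventh sharp eleven: Db F Ab Cb G
Common to both → F, Ab.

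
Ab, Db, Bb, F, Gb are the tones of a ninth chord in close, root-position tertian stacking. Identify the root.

Gb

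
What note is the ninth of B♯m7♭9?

B♯m7♭9 is built on B#; its 9th is a minor 9th above the root.
A second above B uses the letter C, and the minor 9th above B# is C#.

C#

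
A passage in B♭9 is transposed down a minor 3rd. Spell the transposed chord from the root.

Bb down a minor 3rd → G. New chord: G dominant ninth.
- root: G
- major 3rd: B
- perfect 5th: D
- minor 7th: F
- major 9th: A

G B D F A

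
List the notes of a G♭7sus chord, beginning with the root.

Root Gb, quality dominant seventh suspended fourth:
root → Gb
4th (perfect 4th) → Cb
5th (perfect 5th) → Db
7th (minor 7th) → Fb

Gb  Cb  Db  Fb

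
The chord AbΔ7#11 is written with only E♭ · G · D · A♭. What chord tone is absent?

C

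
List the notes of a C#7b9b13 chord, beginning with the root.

C#, E#, G#, B, D, A

C#7b9b13: dominant seventh flat nine flat thirteen on C#.
C# — root
E# — major 3rd
G# — perfect 5th
B — minor 7th
D — minor 9th
A — minor 13th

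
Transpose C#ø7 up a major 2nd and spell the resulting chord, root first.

D♯  F♯  A  C♯

Transposed root: C♯ → D♯ (major 2nd up). So we spell D♯ half-diminished seventh:
- root: D♯
- minor 3rd: F♯
- diminished 5th: A
- minor 7th: C♯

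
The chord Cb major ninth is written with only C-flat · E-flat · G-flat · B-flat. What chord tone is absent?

D-flat

The full Cb major ninth chord is C-flat, E-flat, G-flat, B-flat, D-flat.
Comparing with the voicing, the major 9th (9th) — D-flat — is absent.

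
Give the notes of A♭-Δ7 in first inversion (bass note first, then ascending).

C♭ – E♭ – G – A♭

In root position, A♭-Δ7 is A♭–C♭–E♭–G.
First inversion puts the third (C♭) in the bass.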